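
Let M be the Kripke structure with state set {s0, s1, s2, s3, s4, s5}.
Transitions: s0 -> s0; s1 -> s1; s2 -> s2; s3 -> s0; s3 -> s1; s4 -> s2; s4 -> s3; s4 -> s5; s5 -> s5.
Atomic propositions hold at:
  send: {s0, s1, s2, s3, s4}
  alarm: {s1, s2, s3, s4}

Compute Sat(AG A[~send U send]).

{s0, s1, s2, s3}

Sat(~send) = {s5}
A[~send U send]: least fixpoint, start Z0 = Sat(send) = {s0, s1, s2, s3, s4}, add states in Sat(~send) with every successor in Z. Already a fixed point.
Sat(A[~send U send]) = {s0, s1, s2, s3, s4}
AG A[~send U send]: greatest fixpoint, start Z0 = {s0, s1, s2, s3, s4}, keep only states in Sat with every successor in Z. Z1 = {s0, s1, s2, s3}; fixed.
Sat(AG A[~send U send]) = {s0, s1, s2, s3}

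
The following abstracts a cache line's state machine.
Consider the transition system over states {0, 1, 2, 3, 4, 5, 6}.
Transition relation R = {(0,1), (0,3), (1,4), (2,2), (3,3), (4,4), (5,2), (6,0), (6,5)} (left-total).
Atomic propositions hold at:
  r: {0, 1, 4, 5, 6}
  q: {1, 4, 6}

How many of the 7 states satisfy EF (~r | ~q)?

5

Sat(~r) = {2, 3}
Sat(~q) = {0, 2, 3, 5}
Sat(~r | ~q) = {0, 2, 3, 5}
EF (~r | ~q): least fixpoint, start Z0 = {0, 2, 3, 5}, add states with some successor in Z. Z1 = {0, 2, 3, 5, 6}; fixed.
Sat(EF (~r | ~q)) = {0, 2, 3, 5, 6}
|Sat(EF (~r | ~q))| = |{0, 2, 3, 5, 6}| = 5.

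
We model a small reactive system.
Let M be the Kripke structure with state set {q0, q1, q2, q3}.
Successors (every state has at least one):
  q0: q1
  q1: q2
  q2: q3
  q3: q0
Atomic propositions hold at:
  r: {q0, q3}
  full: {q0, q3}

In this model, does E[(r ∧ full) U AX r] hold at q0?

No

Sat(r ∧ full) = {q0, q3}
Sat(AX r) = {s : every successor in {q0, q3}} = {q2, q3}
E[(r ∧ full) U AX r]: least fixpoint, start Z0 = Sat(AX r) = {q2, q3}, add states in Sat(r ∧ full) with some successor in Z. Already a fixed point.
Sat(E[(r ∧ full) U AX r]) = {q2, q3}
q0 ∉ Sat(E[(r ∧ full) U AX r]) = {q2, q3}, so the formula does not hold at q0.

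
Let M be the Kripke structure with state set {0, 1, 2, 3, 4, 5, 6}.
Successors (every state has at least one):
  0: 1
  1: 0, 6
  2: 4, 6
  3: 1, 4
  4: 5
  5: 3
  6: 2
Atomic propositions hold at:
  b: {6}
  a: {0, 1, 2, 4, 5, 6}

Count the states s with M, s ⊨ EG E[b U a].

4

E[b U a]: least fixpoint, start Z0 = Sat(a) = {0, 1, 2, 4, 5, 6}, add states in Sat(b) with some successor in Z. Already a fixed point.
Sat(E[b U a]) = {0, 1, 2, 4, 5, 6}
EG E[b U a]: greatest fixpoint, start Z0 = {0, 1, 2, 4, 5, 6}, keep only states in Sat with some successor in Z. Z1 = {0, 1, 2, 4, 6}; Z2 = {0, 1, 2, 6}; fixed.
Sat(EG E[b U a]) = {0, 1, 2, 6}
|Sat(EG E[b U a])| = |{0, 1, 2, 6}| = 4.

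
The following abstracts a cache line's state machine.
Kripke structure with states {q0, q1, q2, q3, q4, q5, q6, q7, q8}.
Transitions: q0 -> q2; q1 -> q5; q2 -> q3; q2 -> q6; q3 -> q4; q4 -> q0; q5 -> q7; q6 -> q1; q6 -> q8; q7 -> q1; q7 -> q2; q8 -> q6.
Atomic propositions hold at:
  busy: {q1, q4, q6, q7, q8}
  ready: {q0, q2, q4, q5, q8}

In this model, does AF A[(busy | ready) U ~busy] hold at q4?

Yes

Sat(busy | ready) = {q0, q1, q2, q4, q5, q6, q7, q8}
Sat(~busy) = {q0, q2, q3, q5}
A[(busy | ready) U ~busy]: least fixpoint, start Z0 = Sat(~busy) = {q0, q2, q3, q5}, add states in Sat(busy | ready) with every successor in Z. Z1 = {q0, q1, q2, q3, q4, q5}; Z2 = {q0, q1, q2, q3, q4, q5, q7}; fixed.
Sat(A[(busy | ready) U ~busy]) = {q0, q1, q2, q3, q4, q5, q7}
AF A[(busy | ready) U ~busy]: least fixpoint, start Z0 = {q0, q1, q2, q3, q4, q5, q7}, add states with every successor in Z. Already a fixed point.
Sat(AF A[(busy | ready) U ~busy]) = {q0, q1, q2, q3, q4, q5, q7}
q4 ∈ Sat(AF A[(busy | ready) U ~busy]) = {q0, q1, q2, q3, q4, q5, q7}, so the formula holds at q4.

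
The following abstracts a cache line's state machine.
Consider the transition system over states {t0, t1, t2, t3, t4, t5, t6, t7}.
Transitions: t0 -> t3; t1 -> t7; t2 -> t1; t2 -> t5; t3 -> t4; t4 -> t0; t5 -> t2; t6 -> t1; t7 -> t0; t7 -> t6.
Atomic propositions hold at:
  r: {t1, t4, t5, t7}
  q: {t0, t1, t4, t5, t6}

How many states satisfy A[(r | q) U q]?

Sat(r | q) = {t0, t1, t4, t5, t6, t7}
A[(r | q) U q]: least fixpoint, start Z0 = Sat(q) = {t0, t1, t4, t5, t6}, add states in Sat(r | q) with every successor in Z. Z1 = {t0, t1, t4, t5, t6, t7}; fixed.
Sat(A[(r | q) U q]) = {t0, t1, t4, t5, t6, t7}
|Sat(A[(r | q) U q])| = |{t0, t1, t4, t5, t6, t7}| = 6.

6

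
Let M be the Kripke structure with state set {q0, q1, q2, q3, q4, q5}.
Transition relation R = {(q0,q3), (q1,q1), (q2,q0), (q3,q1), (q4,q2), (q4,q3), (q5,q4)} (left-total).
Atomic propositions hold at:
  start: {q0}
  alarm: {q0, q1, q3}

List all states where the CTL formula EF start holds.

EF start: least fixpoint, start Z0 = {q0}, add states with some successor in Z. Z1 = {q0, q2}; Z2 = {q0, q2, q4}; Z3 = {q0, q2, q4, q5}; fixed.
Sat(EF start) = {q0, q2, q4, q5}

{q0, q2, q4, q5}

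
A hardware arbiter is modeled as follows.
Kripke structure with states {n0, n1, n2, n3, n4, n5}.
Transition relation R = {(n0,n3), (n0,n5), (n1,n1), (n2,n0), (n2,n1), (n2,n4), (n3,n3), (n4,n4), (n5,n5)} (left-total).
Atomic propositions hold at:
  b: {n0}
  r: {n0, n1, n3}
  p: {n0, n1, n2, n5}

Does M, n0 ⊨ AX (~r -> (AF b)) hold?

Sat(~r) = {n2, n4, n5}
AF b: least fixpoint, start Z0 = {n0}, add states with every successor in Z. Already a fixed point.
Sat(AF b) = {n0}
Sat(~r -> (AF b)) = {n0, n1, n3}
Sat(AX (~r -> (AF b))) = {s : every successor in {n0, n1, n3}} = {n1, n3}
n0 ∉ Sat(AX (~r -> (AF b))) = {n1, n3}, so the formula does not hold at n0.

No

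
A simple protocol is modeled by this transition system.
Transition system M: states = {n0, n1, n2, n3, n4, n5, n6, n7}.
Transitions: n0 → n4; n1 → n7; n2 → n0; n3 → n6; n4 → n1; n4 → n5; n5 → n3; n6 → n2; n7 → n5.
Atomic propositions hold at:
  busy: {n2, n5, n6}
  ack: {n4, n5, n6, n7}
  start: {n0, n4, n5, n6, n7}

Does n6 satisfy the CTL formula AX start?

No

Sat(AX start) = {s : every successor in {n0, n4, n5, n6, n7}} = {n0, n1, n2, n3, n7}
n6 ∉ Sat(AX start) = {n0, n1, n2, n3, n7}, so the formula does not hold at n6.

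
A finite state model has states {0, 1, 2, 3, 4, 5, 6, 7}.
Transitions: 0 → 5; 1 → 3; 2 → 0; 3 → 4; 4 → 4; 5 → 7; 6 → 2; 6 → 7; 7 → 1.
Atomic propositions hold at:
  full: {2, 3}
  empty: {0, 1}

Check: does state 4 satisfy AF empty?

AF empty: least fixpoint, start Z0 = {0, 1}, add states with every successor in Z. Z1 = {0, 1, 2, 7}; Z2 = {0, 1, 2, 5, 6, 7}; fixed.
Sat(AF empty) = {0, 1, 2, 5, 6, 7}
4 ∉ Sat(AF empty) = {0, 1, 2, 5, 6, 7}, so the formula does not hold at 4.

No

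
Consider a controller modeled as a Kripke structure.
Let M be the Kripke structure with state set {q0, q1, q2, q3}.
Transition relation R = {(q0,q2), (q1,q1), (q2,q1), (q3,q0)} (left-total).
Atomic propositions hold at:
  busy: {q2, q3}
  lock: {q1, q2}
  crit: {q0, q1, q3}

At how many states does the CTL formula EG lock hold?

EG lock: greatest fixpoint, start Z0 = {q1, q2}, keep only states in Sat with some successor in Z. Already a fixed point.
Sat(EG lock) = {q1, q2}
|Sat(EG lock)| = |{q1, q2}| = 2.

2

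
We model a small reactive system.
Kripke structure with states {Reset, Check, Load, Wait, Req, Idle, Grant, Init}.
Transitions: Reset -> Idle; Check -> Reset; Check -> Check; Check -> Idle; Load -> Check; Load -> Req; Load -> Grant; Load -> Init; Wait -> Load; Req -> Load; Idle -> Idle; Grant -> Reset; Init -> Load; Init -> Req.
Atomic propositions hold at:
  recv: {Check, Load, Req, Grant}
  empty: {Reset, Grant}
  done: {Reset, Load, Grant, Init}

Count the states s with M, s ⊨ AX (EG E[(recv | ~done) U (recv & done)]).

3

Sat(~done) = {Check, Wait, Req, Idle}
Sat(recv | ~done) = {Check, Load, Wait, Req, Idle, Grant}
Sat(recv & done) = {Load, Grant}
E[(recv | ~done) U (recv & done)]: least fixpoint, start Z0 = Sat((recv & done)) = {Load, Grant}, add states in Sat(recv | ~done) with some successor in Z. Z1 = {Load, Wait, Req, Grant}; fixed.
Sat(E[(recv | ~done) U (recv & done)]) = {Load, Wait, Req, Grant}
EG E[(recv | ~done) U (recv & done)]: greatest fixpoint, start Z0 = {Load, Wait, Req, Grant}, keep only states in Sat with some successor in Z. Z1 = {Load, Wait, Req}; fixed.
Sat(EG E[(recv | ~done) U (recv & done)]) = {Load, Wait, Req}
Sat(AX (EG E[(recv | ~done) U (recv & done)])) = {s : every successor in {Load, Wait, Req}} = {Wait, Req, Init}
|Sat(AX (EG E[(recv | ~done) U (recv & done)]))| = |{Wait, Req, Init}| = 3.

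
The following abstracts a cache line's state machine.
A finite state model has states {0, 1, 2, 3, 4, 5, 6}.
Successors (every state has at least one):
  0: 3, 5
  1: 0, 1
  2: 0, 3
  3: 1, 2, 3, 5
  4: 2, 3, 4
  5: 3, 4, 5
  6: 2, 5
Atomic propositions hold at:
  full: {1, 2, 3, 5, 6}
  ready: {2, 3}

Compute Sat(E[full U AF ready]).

AF ready: least fixpoint, start Z0 = {2, 3}, add states with every successor in Z. Already a fixed point.
Sat(AF ready) = {2, 3}
E[full U AF ready]: least fixpoint, start Z0 = Sat(AF ready) = {2, 3}, add states in Sat(full) with some successor in Z. Z1 = {2, 3, 5, 6}; fixed.
Sat(E[full U AF ready]) = {2, 3, 5, 6}

{2, 3, 5, 6}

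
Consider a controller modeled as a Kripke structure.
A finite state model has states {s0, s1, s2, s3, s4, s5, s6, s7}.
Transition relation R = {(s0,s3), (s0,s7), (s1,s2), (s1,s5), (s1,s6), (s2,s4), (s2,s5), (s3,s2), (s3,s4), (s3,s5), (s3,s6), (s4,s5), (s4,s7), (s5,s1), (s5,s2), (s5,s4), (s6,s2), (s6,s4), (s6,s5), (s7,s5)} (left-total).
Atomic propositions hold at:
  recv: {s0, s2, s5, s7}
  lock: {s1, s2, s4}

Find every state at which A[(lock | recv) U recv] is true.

{s0, s2, s4, s5, s7}

Sat(lock | recv) = {s0, s1, s2, s4, s5, s7}
A[(lock | recv) U recv]: least fixpoint, start Z0 = Sat(recv) = {s0, s2, s5, s7}, add states in Sat(lock | recv) with every successor in Z. Z1 = {s0, s2, s4, s5, s7}; fixed.
Sat(A[(lock | recv) U recv]) = {s0, s2, s4, s5, s7}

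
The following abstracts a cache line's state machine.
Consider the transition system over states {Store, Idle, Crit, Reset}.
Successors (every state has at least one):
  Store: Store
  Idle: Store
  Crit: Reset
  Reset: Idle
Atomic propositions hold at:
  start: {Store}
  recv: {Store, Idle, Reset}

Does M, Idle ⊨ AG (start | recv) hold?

Sat(start | recv) = {Store, Idle, Reset}
AG (start | recv): greatest fixpoint, start Z0 = {Store, Idle, Reset}, keep only states in Sat with every successor in Z. Already a fixed point.
Sat(AG (start | recv)) = {Store, Idle, Reset}
Idle ∈ Sat(AG (start | recv)) = {Store, Idle, Reset}, so the formula holds at Idle.

Yes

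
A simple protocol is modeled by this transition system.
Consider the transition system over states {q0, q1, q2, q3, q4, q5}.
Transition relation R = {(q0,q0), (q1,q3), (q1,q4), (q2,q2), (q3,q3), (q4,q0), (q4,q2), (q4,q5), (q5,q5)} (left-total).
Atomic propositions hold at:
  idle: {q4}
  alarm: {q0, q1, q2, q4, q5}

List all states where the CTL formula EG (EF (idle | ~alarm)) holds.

{q1, q3}

Sat(~alarm) = {q3}
Sat(idle | ~alarm) = {q3, q4}
EF (idle | ~alarm): least fixpoint, start Z0 = {q3, q4}, add states with some successor in Z. Z1 = {q1, q3, q4}; fixed.
Sat(EF (idle | ~alarm)) = {q1, q3, q4}
EG (EF (idle | ~alarm)): greatest fixpoint, start Z0 = {q1, q3, q4}, keep only states in Sat with some successor in Z. Z1 = {q1, q3}; fixed.
Sat(EG (EF (idle | ~alarm))) = {q1, q3}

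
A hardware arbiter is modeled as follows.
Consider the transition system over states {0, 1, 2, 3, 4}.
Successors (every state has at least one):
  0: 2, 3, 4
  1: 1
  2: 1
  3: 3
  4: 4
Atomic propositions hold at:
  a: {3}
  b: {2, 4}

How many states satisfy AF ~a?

4

Sat(~a) = {0, 1, 2, 4}
AF ~a: least fixpoint, start Z0 = {0, 1, 2, 4}, add states with every successor in Z. Already a fixed point.
Sat(AF ~a) = {0, 1, 2, 4}
|Sat(AF ~a)| = |{0, 1, 2, 4}| = 4.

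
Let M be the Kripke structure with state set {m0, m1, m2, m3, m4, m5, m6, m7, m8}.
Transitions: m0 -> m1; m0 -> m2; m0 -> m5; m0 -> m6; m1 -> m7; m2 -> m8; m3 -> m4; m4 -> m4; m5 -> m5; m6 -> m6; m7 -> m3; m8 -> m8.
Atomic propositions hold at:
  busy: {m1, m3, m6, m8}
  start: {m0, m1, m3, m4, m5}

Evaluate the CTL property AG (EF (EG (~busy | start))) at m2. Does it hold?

No

Sat(~busy) = {m0, m2, m4, m5, m7}
Sat(~busy | start) = {m0, m1, m2, m3, m4, m5, m7}
EG (~busy | start): greatest fixpoint, start Z0 = {m0, m1, m2, m3, m4, m5, m7}, keep only states in Sat with some successor in Z. Z1 = {m0, m1, m3, m4, m5, m7}; fixed.
Sat(EG (~busy | start)) = {m0, m1, m3, m4, m5, m7}
EF (EG (~busy | start)): least fixpoint, start Z0 = {m0, m1, m3, m4, m5, m7}, add states with some successor in Z. Already a fixed point.
Sat(EF (EG (~busy | start))) = {m0, m1, m3, m4, m5, m7}
AG (EF (EG (~busy | start))): greatest fixpoint, start Z0 = {m0, m1, m3, m4, m5, m7}, keep only states in Sat with every successor in Z. Z1 = {m1, m3, m4, m5, m7}; fixed.
Sat(AG (EF (EG (~busy | start)))) = {m1, m3, m4, m5, m7}
m2 ∉ Sat(AG (EF (EG (~busy | start)))) = {m1, m3, m4, m5, m7}, so the formula does not hold at m2.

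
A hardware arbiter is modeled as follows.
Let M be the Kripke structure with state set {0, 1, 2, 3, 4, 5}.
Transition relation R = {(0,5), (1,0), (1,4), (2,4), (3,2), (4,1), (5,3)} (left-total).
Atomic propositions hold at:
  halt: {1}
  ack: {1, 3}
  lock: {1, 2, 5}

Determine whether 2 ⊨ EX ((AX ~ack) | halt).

Sat(~ack) = {0, 2, 4, 5}
Sat(AX ~ack) = {s : every successor in {0, 2, 4, 5}} = {0, 1, 2, 3}
Sat((AX ~ack) | halt) = {0, 1, 2, 3}
Sat(EX ((AX ~ack) | halt)) = {s : some successor in {0, 1, 2, 3}} = {1, 3, 4, 5}
2 ∉ Sat(EX ((AX ~ack) | halt)) = {1, 3, 4, 5}, so the formula does not hold at 2.

No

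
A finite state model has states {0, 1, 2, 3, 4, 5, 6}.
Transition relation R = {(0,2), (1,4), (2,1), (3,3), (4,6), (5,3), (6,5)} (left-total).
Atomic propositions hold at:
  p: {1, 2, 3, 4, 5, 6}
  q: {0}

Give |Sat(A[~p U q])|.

Sat(~p) = {0}
A[~p U q]: least fixpoint, start Z0 = Sat(q) = {0}, add states in Sat(~p) with every successor in Z. Already a fixed point.
Sat(A[~p U q]) = {0}
|Sat(A[~p U q])| = |{0}| = 1.

1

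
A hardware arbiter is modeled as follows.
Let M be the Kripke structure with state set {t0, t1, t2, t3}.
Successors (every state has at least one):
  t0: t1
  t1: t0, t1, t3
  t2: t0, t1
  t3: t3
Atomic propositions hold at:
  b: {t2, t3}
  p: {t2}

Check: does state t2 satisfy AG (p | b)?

Sat(p | b) = {t2, t3}
AG (p | b): greatest fixpoint, start Z0 = {t2, t3}, keep only states in Sat with every successor in Z. Z1 = {t3}; fixed.
Sat(AG (p | b)) = {t3}
t2 ∉ Sat(AG (p | b)) = {t3}, so the formula does not hold at t2.

No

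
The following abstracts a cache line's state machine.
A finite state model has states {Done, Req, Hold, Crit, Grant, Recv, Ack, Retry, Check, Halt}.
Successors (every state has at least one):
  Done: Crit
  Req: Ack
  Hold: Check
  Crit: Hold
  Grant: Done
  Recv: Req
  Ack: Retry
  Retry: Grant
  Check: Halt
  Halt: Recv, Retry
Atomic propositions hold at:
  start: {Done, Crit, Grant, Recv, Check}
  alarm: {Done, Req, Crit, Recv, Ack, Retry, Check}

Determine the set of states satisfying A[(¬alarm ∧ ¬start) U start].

{Done, Hold, Crit, Grant, Recv, Check}

Sat(¬alarm) = {Hold, Grant, Halt}
Sat(¬start) = {Req, Hold, Ack, Retry, Halt}
Sat(¬alarm ∧ ¬start) = {Hold, Halt}
A[(¬alarm ∧ ¬start) U start]: least fixpoint, start Z0 = Sat(start) = {Done, Crit, Grant, Recv, Check}, add states in Sat(¬alarm ∧ ¬start) with every successor in Z. Z1 = {Done, Hold, Crit, Grant, Recv, Check}; fixed.
Sat(A[(¬alarm ∧ ¬start) U start]) = {Done, Hold, Crit, Grant, Recv, Check}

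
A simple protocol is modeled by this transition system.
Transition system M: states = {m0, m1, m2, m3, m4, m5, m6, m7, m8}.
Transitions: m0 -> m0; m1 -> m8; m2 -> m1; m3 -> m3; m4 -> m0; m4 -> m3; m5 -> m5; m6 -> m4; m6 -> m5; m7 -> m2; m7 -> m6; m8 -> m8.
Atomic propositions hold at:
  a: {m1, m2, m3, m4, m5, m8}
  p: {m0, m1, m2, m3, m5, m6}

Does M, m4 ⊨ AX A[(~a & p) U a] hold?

Sat(~a) = {m0, m6, m7}
Sat(~a & p) = {m0, m6}
A[(~a & p) U a]: least fixpoint, start Z0 = Sat(a) = {m1, m2, m3, m4, m5, m8}, add states in Sat(~a & p) with every successor in Z. Z1 = {m1, m2, m3, m4, m5, m6, m8}; fixed.
Sat(A[(~a & p) U a]) = {m1, m2, m3, m4, m5, m6, m8}
Sat(AX A[(~a & p) U a]) = {s : every successor in {m1, m2, m3, m4, m5, m6, m8}} = {m1, m2, m3, m5, m6, m7, m8}
m4 ∉ Sat(AX A[(~a & p) U a]) = {m1, m2, m3, m5, m6, m7, m8}, so the formula does not hold at m4.

No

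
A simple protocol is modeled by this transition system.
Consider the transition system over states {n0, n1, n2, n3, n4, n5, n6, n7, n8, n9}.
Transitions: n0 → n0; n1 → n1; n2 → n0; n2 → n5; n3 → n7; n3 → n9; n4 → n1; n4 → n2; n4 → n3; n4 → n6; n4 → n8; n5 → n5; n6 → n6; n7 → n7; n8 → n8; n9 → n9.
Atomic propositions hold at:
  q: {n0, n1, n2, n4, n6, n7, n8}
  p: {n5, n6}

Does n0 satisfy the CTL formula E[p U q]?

E[p U q]: least fixpoint, start Z0 = Sat(q) = {n0, n1, n2, n4, n6, n7, n8}, add states in Sat(p) with some successor in Z. Already a fixed point.
Sat(E[p U q]) = {n0, n1, n2, n4, n6, n7, n8}
n0 ∈ Sat(E[p U q]) = {n0, n1, n2, n4, n6, n7, n8}, so the formula holds at n0.

Yes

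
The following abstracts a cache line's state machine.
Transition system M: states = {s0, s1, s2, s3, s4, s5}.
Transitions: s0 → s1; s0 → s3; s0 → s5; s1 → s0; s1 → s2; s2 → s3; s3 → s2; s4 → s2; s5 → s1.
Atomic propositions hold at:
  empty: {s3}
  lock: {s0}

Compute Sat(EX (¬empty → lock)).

{s0, s1, s2}

Sat(¬empty) = {s0, s1, s2, s4, s5}
Sat(¬empty → lock) = {s0, s3}
Sat(EX (¬empty → lock)) = {s : some successor in {s0, s3}} = {s0, s1, s2}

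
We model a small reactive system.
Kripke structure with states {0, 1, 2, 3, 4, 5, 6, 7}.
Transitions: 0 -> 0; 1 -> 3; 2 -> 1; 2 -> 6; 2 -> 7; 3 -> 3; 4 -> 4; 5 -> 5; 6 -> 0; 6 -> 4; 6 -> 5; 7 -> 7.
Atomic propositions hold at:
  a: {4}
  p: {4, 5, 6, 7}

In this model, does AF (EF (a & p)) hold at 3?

Sat(a & p) = {4}
EF (a & p): least fixpoint, start Z0 = {4}, add states with some successor in Z. Z1 = {4, 6}; Z2 = {2, 4, 6}; fixed.
Sat(EF (a & p)) = {2, 4, 6}
AF (EF (a & p)): least fixpoint, start Z0 = {2, 4, 6}, add states with every successor in Z. Already a fixed point.
Sat(AF (EF (a & p))) = {2, 4, 6}
3 ∉ Sat(AF (EF (a & p))) = {2, 4, 6}, so the formula does not hold at 3.

No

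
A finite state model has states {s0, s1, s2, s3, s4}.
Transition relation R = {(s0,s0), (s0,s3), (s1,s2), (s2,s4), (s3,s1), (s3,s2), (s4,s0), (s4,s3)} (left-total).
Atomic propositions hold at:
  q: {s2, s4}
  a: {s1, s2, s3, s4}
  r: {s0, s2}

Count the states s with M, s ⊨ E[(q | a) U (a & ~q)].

4

Sat(q | a) = {s1, s2, s3, s4}
Sat(~q) = {s0, s1, s3}
Sat(a & ~q) = {s1, s3}
E[(q | a) U (a & ~q)]: least fixpoint, start Z0 = Sat((a & ~q)) = {s1, s3}, add states in Sat(q | a) with some successor in Z. Z1 = {s1, s3, s4}; Z2 = {s1, s2, s3, s4}; fixed.
Sat(E[(q | a) U (a & ~q)]) = {s1, s2, s3, s4}
|Sat(E[(q | a) U (a & ~q)])| = |{s1, s2, s3, s4}| = 4.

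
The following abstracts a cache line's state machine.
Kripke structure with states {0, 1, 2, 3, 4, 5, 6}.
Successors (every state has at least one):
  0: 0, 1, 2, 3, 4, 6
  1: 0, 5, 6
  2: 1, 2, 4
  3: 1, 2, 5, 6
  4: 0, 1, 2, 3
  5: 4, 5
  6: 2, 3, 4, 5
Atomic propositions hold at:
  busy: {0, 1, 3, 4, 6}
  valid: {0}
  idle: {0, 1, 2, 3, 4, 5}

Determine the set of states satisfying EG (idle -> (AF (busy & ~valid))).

{1, 3, 4, 6}

Sat(~valid) = {1, 2, 3, 4, 5, 6}
Sat(busy & ~valid) = {1, 3, 4, 6}
AF (busy & ~valid): least fixpoint, start Z0 = {1, 3, 4, 6}, add states with every successor in Z. Already a fixed point.
Sat(AF (busy & ~valid)) = {1, 3, 4, 6}
Sat(idle -> (AF (busy & ~valid))) = {1, 3, 4, 6}
EG (idle -> (AF (busy & ~valid))): greatest fixpoint, start Z0 = {1, 3, 4, 6}, keep only states in Sat with some successor in Z. Already a fixed point.
Sat(EG (idle -> (AF (busy & ~valid)))) = {1, 3, 4, 6}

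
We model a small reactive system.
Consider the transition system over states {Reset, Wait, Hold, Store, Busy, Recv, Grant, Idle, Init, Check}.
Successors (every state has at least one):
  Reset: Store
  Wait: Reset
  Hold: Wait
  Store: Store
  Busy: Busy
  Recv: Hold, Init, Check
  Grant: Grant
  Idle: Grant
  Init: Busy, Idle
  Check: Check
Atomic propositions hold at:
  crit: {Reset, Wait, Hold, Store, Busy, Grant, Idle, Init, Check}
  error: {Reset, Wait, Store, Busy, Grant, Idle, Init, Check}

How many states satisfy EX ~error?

Sat(~error) = {Hold, Recv}
Sat(EX ~error) = {s : some successor in {Hold, Recv}} = {Recv}
|Sat(EX ~error)| = |{Recv}| = 1.

1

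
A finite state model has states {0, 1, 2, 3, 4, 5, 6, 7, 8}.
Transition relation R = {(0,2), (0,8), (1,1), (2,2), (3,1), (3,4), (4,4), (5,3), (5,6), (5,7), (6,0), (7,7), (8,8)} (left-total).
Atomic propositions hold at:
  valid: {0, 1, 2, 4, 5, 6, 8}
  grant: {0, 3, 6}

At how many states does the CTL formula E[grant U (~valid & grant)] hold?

Sat(~valid) = {3, 7}
Sat(~valid & grant) = {3}
E[grant U (~valid & grant)]: least fixpoint, start Z0 = Sat((~valid & grant)) = {3}, add states in Sat(grant) with some successor in Z. Already a fixed point.
Sat(E[grant U (~valid & grant)]) = {3}
|Sat(E[grant U (~valid & grant)])| = |{3}| = 1.

1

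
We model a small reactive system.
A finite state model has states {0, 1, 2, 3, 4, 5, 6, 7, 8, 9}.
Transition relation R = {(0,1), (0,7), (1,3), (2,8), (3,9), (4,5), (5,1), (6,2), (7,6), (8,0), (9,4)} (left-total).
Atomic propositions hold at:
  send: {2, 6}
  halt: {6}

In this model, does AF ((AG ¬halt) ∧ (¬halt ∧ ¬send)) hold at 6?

No

Sat(¬halt) = {0, 1, 2, 3, 4, 5, 7, 8, 9}
AG ¬halt: greatest fixpoint, start Z0 = {0, 1, 2, 3, 4, 5, 7, 8, 9}, keep only states in Sat with every successor in Z. Z1 = {0, 1, 2, 3, 4, 5, 8, 9}; Z2 = {1, 2, 3, 4, 5, 8, 9}; Z3 = {1, 2, 3, 4, 5, 9}; Z4 = {1, 3, 4, 5, 9}; fixed.
Sat(AG ¬halt) = {1, 3, 4, 5, 9}
Sat(¬send) = {0, 1, 3, 4, 5, 7, 8, 9}
Sat(¬halt ∧ ¬send) = {0, 1, 3, 4, 5, 7, 8, 9}
Sat((AG ¬halt) ∧ (¬halt ∧ ¬send)) = {1, 3, 4, 5, 9}
AF ((AG ¬halt) ∧ (¬halt ∧ ¬send)): least fixpoint, start Z0 = {1, 3, 4, 5, 9}, add states with every successor in Z. Already a fixed point.
Sat(AF ((AG ¬halt) ∧ (¬halt ∧ ¬send))) = {1, 3, 4, 5, 9}
6 ∉ Sat(AF ((AG ¬halt) ∧ (¬halt ∧ ¬send))) = {1, 3, 4, 5, 9}, so the formula does not hold at 6.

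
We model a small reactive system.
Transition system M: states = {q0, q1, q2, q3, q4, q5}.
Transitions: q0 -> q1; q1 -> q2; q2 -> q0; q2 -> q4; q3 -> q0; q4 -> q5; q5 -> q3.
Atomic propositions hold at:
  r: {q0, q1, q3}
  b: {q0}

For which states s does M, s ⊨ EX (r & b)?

Sat(r & b) = {q0}
Sat(EX (r & b)) = {s : some successor in {q0}} = {q2, q3}

{q2, q3}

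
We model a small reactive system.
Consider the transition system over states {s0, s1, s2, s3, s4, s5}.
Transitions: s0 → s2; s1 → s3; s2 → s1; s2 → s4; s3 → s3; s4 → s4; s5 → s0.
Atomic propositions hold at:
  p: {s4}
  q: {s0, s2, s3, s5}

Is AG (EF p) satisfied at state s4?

EF p: least fixpoint, start Z0 = {s4}, add states with some successor in Z. Z1 = {s2, s4}; Z2 = {s0, s2, s4}; Z3 = {s0, s2, s4, s5}; fixed.
Sat(EF p) = {s0, s2, s4, s5}
AG (EF p): greatest fixpoint, start Z0 = {s0, s2, s4, s5}, keep only states in Sat with every successor in Z. Z1 = {s0, s4, s5}; Z2 = {s4, s5}; Z3 = {s4}; fixed.
Sat(AG (EF p)) = {s4}
s4 ∈ Sat(AG (EF p)) = {s4}, so the formula holds at s4.

Yes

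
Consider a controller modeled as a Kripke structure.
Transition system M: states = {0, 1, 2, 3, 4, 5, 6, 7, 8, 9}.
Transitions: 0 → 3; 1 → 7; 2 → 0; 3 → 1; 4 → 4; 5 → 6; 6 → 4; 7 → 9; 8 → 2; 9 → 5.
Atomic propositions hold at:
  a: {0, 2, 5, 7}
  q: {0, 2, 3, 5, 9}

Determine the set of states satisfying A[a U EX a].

Sat(EX a) = {s : some successor in {0, 2, 5, 7}} = {1, 2, 8, 9}
A[a U EX a]: least fixpoint, start Z0 = Sat(EX a) = {1, 2, 8, 9}, add states in Sat(a) with every successor in Z. Z1 = {1, 2, 7, 8, 9}; fixed.
Sat(A[a U EX a]) = {1, 2, 7, 8, 9}

{1, 2, 7, 8, 9}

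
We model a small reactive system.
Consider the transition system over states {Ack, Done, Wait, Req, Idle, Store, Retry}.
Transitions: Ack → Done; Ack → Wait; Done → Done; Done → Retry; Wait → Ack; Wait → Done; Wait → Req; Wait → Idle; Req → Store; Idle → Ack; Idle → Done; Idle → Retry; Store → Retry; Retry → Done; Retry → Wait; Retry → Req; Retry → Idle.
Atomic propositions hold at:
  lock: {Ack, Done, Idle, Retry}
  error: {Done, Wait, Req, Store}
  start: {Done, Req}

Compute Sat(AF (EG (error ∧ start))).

{Done}

Sat(error ∧ start) = {Done, Req}
EG (error ∧ start): greatest fixpoint, start Z0 = {Done, Req}, keep only states in Sat with some successor in Z. Z1 = {Done}; fixed.
Sat(EG (error ∧ start)) = {Done}
AF (EG (error ∧ start)): least fixpoint, start Z0 = {Done}, add states with every successor in Z. Already a fixed point.
Sat(AF (EG (error ∧ start))) = {Done}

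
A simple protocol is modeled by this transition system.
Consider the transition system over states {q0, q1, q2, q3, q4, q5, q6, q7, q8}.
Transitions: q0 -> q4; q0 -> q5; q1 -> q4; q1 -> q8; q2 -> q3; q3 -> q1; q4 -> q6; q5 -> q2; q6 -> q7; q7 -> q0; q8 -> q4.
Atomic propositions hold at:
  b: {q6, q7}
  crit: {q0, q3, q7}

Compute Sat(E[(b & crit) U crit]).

{q0, q3, q7}

Sat(b & crit) = {q7}
E[(b & crit) U crit]: least fixpoint, start Z0 = Sat(crit) = {q0, q3, q7}, add states in Sat(b & crit) with some successor in Z. Already a fixed point.
Sat(E[(b & crit) U crit]) = {q0, q3, q7}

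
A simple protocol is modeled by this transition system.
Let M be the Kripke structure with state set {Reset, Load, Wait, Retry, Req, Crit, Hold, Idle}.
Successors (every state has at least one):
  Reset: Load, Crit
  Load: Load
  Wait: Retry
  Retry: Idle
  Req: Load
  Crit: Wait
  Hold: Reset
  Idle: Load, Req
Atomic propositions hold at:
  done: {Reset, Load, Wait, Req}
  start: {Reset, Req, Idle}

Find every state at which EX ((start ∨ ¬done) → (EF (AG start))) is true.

{Reset, Load, Req, Crit, Idle}

Sat(¬done) = {Retry, Crit, Hold, Idle}
Sat(start ∨ ¬done) = {Reset, Retry, Req, Crit, Hold, Idle}
AG start: greatest fixpoint, start Z0 = {Reset, Req, Idle}, keep only states in Sat with every successor in Z. Z1 = ∅; fixed.
Sat(AG start) = ∅
EF (AG start): least fixpoint, start Z0 = ∅, add states with some successor in Z. Already a fixed point.
Sat(EF (AG start)) = ∅
Sat((start ∨ ¬done) → (EF (AG start))) = {Load, Wait}
Sat(EX ((start ∨ ¬done) → (EF (AG start)))) = {s : some successor in {Load, Wait}} = {Reset, Load, Req, Crit, Idle}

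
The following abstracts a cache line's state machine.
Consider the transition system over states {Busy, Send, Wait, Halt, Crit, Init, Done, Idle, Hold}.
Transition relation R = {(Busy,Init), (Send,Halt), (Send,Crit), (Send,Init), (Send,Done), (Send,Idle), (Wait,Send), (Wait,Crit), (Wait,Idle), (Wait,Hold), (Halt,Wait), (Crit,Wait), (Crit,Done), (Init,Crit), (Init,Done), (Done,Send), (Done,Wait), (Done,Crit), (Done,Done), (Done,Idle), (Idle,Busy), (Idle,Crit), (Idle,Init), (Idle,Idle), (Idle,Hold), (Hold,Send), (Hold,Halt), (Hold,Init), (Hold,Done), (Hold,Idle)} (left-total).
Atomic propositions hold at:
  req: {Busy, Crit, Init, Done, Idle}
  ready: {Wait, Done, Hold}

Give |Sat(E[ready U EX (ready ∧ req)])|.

Sat(ready ∧ req) = {Done}
Sat(EX (ready ∧ req)) = {s : some successor in {Done}} = {Send, Crit, Init, Done, Hold}
E[ready U EX (ready ∧ req)]: least fixpoint, start Z0 = Sat(EX (ready ∧ req)) = {Send, Crit, Init, Done, Hold}, add states in Sat(ready) with some successor in Z. Z1 = {Send, Wait, Crit, Init, Done, Hold}; fixed.
Sat(E[ready U EX (ready ∧ req)]) = {Send, Wait, Crit, Init, Done, Hold}
|Sat(E[ready U EX (ready ∧ req)])| = |{Send, Wait, Crit, Init, Done, Hold}| = 6.

6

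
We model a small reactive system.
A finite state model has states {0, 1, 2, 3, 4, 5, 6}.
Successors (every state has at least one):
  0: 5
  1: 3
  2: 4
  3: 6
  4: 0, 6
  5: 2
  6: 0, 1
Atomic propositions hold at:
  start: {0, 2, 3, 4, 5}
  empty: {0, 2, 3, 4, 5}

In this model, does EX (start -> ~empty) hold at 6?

Yes

Sat(~empty) = {1, 6}
Sat(start -> ~empty) = {1, 6}
Sat(EX (start -> ~empty)) = {s : some successor in {1, 6}} = {3, 4, 6}
6 ∈ Sat(EX (start -> ~empty)) = {3, 4, 6}, so the formula holds at 6.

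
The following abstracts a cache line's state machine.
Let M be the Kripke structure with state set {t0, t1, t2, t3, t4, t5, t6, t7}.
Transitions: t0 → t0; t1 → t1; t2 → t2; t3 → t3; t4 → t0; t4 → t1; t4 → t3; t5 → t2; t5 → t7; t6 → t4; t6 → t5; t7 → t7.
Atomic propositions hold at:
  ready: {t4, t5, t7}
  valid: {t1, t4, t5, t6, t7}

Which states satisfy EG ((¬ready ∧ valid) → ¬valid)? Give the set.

Sat(¬ready) = {t0, t1, t2, t3, t6}
Sat(¬ready ∧ valid) = {t1, t6}
Sat(¬valid) = {t0, t2, t3}
Sat((¬ready ∧ valid) → ¬valid) = {t0, t2, t3, t4, t5, t7}
EG ((¬ready ∧ valid) → ¬valid): greatest fixpoint, start Z0 = {t0, t2, t3, t4, t5, t7}, keep only states in Sat with some successor in Z. Already a fixed point.
Sat(EG ((¬ready ∧ valid) → ¬valid)) = {t0, t2, t3, t4, t5, t7}

{t0, t2, t3, t4, t5, t7}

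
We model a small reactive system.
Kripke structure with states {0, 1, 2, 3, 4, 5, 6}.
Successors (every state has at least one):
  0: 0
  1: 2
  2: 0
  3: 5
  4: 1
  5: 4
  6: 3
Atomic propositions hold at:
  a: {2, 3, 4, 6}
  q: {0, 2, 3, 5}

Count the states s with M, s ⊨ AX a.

Sat(AX a) = {s : every successor in {2, 3, 4, 6}} = {1, 5, 6}
|Sat(AX a)| = |{1, 5, 6}| = 3.

3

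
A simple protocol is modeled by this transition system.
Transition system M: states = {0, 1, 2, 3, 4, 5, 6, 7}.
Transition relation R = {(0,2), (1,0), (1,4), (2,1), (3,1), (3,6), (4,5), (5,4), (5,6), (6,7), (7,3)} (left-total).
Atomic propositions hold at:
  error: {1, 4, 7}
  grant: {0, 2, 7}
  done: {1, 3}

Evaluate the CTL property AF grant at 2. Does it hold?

Yes

AF grant: least fixpoint, start Z0 = {0, 2, 7}, add states with every successor in Z. Z1 = {0, 2, 6, 7}; fixed.
Sat(AF grant) = {0, 2, 6, 7}
2 ∈ Sat(AF grant) = {0, 2, 6, 7}, so the formula holds at 2.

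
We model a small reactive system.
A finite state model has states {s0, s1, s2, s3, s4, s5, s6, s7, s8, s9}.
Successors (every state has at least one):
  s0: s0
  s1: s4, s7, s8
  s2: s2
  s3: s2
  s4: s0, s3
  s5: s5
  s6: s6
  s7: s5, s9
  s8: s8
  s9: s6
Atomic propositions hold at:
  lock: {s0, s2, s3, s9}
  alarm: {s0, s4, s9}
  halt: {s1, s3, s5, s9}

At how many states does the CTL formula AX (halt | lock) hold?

6

Sat(halt | lock) = {s0, s1, s2, s3, s5, s9}
Sat(AX (halt | lock)) = {s : every successor in {s0, s1, s2, s3, s5, s9}} = {s0, s2, s3, s4, s5, s7}
|Sat(AX (halt | lock))| = |{s0, s2, s3, s4, s5, s7}| = 6.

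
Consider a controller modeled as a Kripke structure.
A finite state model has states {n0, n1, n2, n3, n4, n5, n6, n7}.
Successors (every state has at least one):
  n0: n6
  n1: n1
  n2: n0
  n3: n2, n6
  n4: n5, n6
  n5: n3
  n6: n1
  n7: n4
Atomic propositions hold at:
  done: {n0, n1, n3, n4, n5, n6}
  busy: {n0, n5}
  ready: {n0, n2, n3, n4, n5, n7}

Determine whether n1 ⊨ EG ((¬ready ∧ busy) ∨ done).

Sat(¬ready) = {n1, n6}
Sat(¬ready ∧ busy) = ∅
Sat((¬ready ∧ busy) ∨ done) = {n0, n1, n3, n4, n5, n6}
EG ((¬ready ∧ busy) ∨ done): greatest fixpoint, start Z0 = {n0, n1, n3, n4, n5, n6}, keep only states in Sat with some successor in Z. Already a fixed point.
Sat(EG ((¬ready ∧ busy) ∨ done)) = {n0, n1, n3, n4, n5, n6}
n1 ∈ Sat(EG ((¬ready ∧ busy) ∨ done)) = {n0, n1, n3, n4, n5, n6}, so the formula holds at n1.

Yes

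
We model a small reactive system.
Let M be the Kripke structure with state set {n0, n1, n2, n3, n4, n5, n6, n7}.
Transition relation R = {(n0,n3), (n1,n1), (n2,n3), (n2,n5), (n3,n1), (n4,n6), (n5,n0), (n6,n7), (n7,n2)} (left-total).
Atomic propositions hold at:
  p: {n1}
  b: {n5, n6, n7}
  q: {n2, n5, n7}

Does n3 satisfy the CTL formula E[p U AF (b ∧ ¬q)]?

Sat(¬q) = {n0, n1, n3, n4, n6}
Sat(b ∧ ¬q) = {n6}
AF (b ∧ ¬q): least fixpoint, start Z0 = {n6}, add states with every successor in Z. Z1 = {n4, n6}; fixed.
Sat(AF (b ∧ ¬q)) = {n4, n6}
E[p U AF (b ∧ ¬q)]: least fixpoint, start Z0 = Sat(AF (b ∧ ¬q)) = {n4, n6}, add states in Sat(p) with some successor in Z. Already a fixed point.
Sat(E[p U AF (b ∧ ¬q)]) = {n4, n6}
n3 ∉ Sat(E[p U AF (b ∧ ¬q)]) = {n4, n6}, so the formula does not hold at n3.

No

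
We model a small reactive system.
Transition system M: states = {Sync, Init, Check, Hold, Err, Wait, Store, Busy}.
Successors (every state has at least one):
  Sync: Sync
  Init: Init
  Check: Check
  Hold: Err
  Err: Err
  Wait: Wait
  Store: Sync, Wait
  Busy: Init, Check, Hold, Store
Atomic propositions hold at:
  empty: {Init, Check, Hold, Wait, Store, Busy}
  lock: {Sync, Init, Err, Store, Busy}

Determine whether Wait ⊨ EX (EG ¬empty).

Sat(¬empty) = {Sync, Err}
EG ¬empty: greatest fixpoint, start Z0 = {Sync, Err}, keep only states in Sat with some successor in Z. Already a fixed point.
Sat(EG ¬empty) = {Sync, Err}
Sat(EX (EG ¬empty)) = {s : some successor in {Sync, Err}} = {Sync, Hold, Err, Store}
Wait ∉ Sat(EX (EG ¬empty)) = {Sync, Hold, Err, Store}, so the formula does not hold at Wait.

No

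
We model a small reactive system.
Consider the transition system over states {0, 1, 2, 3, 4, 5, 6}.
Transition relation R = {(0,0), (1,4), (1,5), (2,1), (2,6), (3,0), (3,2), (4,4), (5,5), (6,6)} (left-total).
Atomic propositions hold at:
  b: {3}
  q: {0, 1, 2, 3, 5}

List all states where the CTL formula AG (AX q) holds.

{0, 5}

Sat(AX q) = {s : every successor in {0, 1, 2, 3, 5}} = {0, 3, 5}
AG (AX q): greatest fixpoint, start Z0 = {0, 3, 5}, keep only states in Sat with every successor in Z. Z1 = {0, 5}; fixed.
Sat(AG (AX q)) = {0, 5}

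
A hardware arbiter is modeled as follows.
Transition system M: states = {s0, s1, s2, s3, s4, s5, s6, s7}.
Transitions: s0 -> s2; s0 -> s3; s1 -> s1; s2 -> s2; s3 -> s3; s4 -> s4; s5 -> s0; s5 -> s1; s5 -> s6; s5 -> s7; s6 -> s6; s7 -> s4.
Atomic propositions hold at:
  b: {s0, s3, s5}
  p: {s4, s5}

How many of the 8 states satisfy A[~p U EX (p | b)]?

5

Sat(~p) = {s0, s1, s2, s3, s6, s7}
Sat(p | b) = {s0, s3, s4, s5}
Sat(EX (p | b)) = {s : some successor in {s0, s3, s4, s5}} = {s0, s3, s4, s5, s7}
A[~p U EX (p | b)]: least fixpoint, start Z0 = Sat(EX (p | b)) = {s0, s3, s4, s5, s7}, add states in Sat(~p) with every successor in Z. Already a fixed point.
Sat(A[~p U EX (p | b)]) = {s0, s3, s4, s5, s7}
|Sat(A[~p U EX (p | b)])| = |{s0, s3, s4, s5, s7}| = 5.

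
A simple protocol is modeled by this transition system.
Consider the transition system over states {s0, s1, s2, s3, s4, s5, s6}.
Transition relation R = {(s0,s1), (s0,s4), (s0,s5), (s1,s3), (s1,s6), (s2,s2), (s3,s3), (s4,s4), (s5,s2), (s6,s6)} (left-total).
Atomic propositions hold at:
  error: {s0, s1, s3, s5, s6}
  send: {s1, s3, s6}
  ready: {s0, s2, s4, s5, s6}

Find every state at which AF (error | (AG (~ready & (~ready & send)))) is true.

{s0, s1, s3, s5, s6}

Sat(~ready) = {s1, s3}
Sat(~ready & send) = {s1, s3}
Sat(~ready & (~ready & send)) = {s1, s3}
AG (~ready & (~ready & send)): greatest fixpoint, start Z0 = {s1, s3}, keep only states in Sat with every successor in Z. Z1 = {s3}; fixed.
Sat(AG (~ready & (~ready & send))) = {s3}
Sat(error | (AG (~ready & (~ready & send)))) = {s0, s1, s3, s5, s6}
AF (error | (AG (~ready & (~ready & send)))): least fixpoint, start Z0 = {s0, s1, s3, s5, s6}, add states with every successor in Z. Already a fixed point.
Sat(AF (error | (AG (~ready & (~ready & send))))) = {s0, s1, s3, s5, s6}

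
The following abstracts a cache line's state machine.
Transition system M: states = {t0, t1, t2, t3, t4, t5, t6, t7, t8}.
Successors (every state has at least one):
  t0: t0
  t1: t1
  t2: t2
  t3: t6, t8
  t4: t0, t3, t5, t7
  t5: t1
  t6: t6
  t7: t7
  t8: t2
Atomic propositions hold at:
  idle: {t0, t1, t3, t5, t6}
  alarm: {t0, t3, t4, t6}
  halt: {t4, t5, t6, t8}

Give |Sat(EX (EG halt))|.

2

EG halt: greatest fixpoint, start Z0 = {t4, t5, t6, t8}, keep only states in Sat with some successor in Z. Z1 = {t4, t6}; Z2 = {t6}; fixed.
Sat(EG halt) = {t6}
Sat(EX (EG halt)) = {s : some successor in {t6}} = {t3, t6}
|Sat(EX (EG halt))| = |{t3, t6}| = 2.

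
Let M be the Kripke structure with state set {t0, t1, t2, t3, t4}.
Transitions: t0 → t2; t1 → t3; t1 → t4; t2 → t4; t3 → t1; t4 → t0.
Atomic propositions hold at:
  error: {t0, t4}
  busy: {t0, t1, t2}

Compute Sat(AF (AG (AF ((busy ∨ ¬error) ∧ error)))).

Sat(¬error) = {t1, t2, t3}
Sat(busy ∨ ¬error) = {t0, t1, t2, t3}
Sat((busy ∨ ¬error) ∧ error) = {t0}
AF ((busy ∨ ¬error) ∧ error): least fixpoint, start Z0 = {t0}, add states with every successor in Z. Z1 = {t0, t4}; Z2 = {t0, t2, t4}; fixed.
Sat(AF ((busy ∨ ¬error) ∧ error)) = {t0, t2, t4}
AG (AF ((busy ∨ ¬error) ∧ error)): greatest fixpoint, start Z0 = {t0, t2, t4}, keep only states in Sat with every successor in Z. Already a fixed point.
Sat(AG (AF ((busy ∨ ¬error) ∧ error))) = {t0, t2, t4}
AF (AG (AF ((busy ∨ ¬error) ∧ error))): least fixpoint, start Z0 = {t0, t2, t4}, add states with every successor in Z. Already a fixed point.
Sat(AF (AG (AF ((busy ∨ ¬error) ∧ error)))) = {t0, t2, t4}

{t0, t2, t4}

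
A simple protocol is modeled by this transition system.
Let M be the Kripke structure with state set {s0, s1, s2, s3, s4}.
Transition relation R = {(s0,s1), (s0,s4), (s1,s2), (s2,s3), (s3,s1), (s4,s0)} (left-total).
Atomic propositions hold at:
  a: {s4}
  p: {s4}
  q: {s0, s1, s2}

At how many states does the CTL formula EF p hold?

2

EF p: least fixpoint, start Z0 = {s4}, add states with some successor in Z. Z1 = {s0, s4}; fixed.
Sat(EF p) = {s0, s4}
|Sat(EF p)| = |{s0, s4}| = 2.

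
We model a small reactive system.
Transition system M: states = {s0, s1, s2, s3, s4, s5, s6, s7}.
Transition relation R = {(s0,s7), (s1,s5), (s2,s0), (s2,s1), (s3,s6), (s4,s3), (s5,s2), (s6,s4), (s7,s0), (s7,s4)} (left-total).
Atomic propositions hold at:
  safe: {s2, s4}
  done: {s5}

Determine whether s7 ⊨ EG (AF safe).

No

AF safe: least fixpoint, start Z0 = {s2, s4}, add states with every successor in Z. Z1 = {s2, s4, s5, s6}; Z2 = {s1, s2, s3, s4, s5, s6}; fixed.
Sat(AF safe) = {s1, s2, s3, s4, s5, s6}
EG (AF safe): greatest fixpoint, start Z0 = {s1, s2, s3, s4, s5, s6}, keep only states in Sat with some successor in Z. Already a fixed point.
Sat(EG (AF safe)) = {s1, s2, s3, s4, s5, s6}
s7 ∉ Sat(EG (AF safe)) = {s1, s2, s3, s4, s5, s6}, so the formula does not hold at s7.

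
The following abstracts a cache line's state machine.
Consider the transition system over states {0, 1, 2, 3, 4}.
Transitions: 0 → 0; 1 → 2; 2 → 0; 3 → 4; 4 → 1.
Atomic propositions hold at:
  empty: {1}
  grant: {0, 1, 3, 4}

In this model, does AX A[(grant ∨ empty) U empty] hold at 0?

Sat(grant ∨ empty) = {0, 1, 3, 4}
A[(grant ∨ empty) U empty]: least fixpoint, start Z0 = Sat(empty) = {1}, add states in Sat(grant ∨ empty) with every successor in Z. Z1 = {1, 4}; Z2 = {1, 3, 4}; fixed.
Sat(A[(grant ∨ empty) U empty]) = {1, 3, 4}
Sat(AX A[(grant ∨ empty) U empty]) = {s : every successor in {1, 3, 4}} = {3, 4}
0 ∉ Sat(AX A[(grant ∨ empty) U empty]) = {3, 4}, so the formula does not hold at 0.

No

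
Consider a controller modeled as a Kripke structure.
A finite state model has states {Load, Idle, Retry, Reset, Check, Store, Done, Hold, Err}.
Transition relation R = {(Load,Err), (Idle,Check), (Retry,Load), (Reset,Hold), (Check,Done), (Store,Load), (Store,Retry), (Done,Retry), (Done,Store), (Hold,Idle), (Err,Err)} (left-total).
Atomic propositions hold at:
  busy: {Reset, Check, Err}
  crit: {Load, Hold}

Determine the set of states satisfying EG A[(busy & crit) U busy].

{Err}

Sat(busy & crit) = ∅
A[(busy & crit) U busy]: least fixpoint, start Z0 = Sat(busy) = {Reset, Check, Err}, add states in Sat(busy & crit) with every successor in Z. Already a fixed point.
Sat(A[(busy & crit) U busy]) = {Reset, Check, Err}
EG A[(busy & crit) U busy]: greatest fixpoint, start Z0 = {Reset, Check, Err}, keep only states in Sat with some successor in Z. Z1 = {Err}; fixed.
Sat(EG A[(busy & crit) U busy]) = {Err}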